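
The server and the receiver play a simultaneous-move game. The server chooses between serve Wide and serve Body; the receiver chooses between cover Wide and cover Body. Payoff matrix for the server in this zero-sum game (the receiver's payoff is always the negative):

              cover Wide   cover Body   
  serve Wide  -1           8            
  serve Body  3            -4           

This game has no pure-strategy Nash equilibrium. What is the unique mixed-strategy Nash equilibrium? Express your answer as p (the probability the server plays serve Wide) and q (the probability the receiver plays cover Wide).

The receiver's indifference between cover Wide and cover Body determines the server's mixing probability p:
  the receiver's payoff to cover Wide: p·1 + (1−p)·(-3) = 4p - 3
  the receiver's payoff to cover Body: p·(-8) + (1−p)·4 = -12p + 4
  4p - 3 = -12p + 4  ⇒  16p = 7  ⇒  p = 7/16.
The receiver's mix must leave the server indifferent between serve Wide and serve Body.
  the server's payoff from serve Wide: q·(-1) + (1−q)·8 = -9q + 8
  the server's payoff from serve Body: q·3 + (1−q)·(-4) = 7q - 4
  -9q + 8 = 7q - 4  ⇒  -16q = -12  ⇒  q = 3/4.

p = 7/16, q = 3/4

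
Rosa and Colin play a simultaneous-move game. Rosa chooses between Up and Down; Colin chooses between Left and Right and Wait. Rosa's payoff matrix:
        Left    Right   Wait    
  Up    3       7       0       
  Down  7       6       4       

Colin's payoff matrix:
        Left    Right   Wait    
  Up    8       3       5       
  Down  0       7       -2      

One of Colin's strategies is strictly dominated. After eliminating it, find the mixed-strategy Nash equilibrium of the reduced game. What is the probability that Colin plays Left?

Colin's strategy Wait is strictly dominated by Left: 8 > 5 and 0 > -2. Eliminate Wait.
Set Rosa's expected payoff from Up equal to that from Down:
  Rosa's expected payoff from Up: q·3 + (1−q)·7 = -4q + 7
  Rosa's expected payoff from Down: q·7 + (1−q)·6 = q + 6
  -4q + 7 = q + 6  ⇒  -5q = -1  ⇒  q = 1/5.

q = 1/5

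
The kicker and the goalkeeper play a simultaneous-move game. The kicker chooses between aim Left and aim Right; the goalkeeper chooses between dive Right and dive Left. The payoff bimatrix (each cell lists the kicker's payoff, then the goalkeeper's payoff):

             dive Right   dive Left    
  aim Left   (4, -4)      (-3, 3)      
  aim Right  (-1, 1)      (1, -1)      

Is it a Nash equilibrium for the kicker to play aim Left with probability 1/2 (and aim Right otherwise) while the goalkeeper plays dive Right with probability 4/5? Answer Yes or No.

Given the kicker's mix p = 1/2, the goalkeeper's payoff from dive Right is -3/2 but from dive Left is 1. The goalkeeper strictly prefers dive Left, so the goalkeeper would not mix.
So the proposed profile is not a Nash equilibrium.

No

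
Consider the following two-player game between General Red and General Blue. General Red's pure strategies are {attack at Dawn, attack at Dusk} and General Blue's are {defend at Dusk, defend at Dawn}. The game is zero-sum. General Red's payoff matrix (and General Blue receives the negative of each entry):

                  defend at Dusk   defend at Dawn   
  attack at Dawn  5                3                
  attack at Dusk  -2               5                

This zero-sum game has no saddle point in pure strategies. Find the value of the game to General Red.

v = 31/9

In a mixed equilibrium General Red is indifferent between attack at Dawn and attack at Dusk; this condition fixes q.
  General Red's payoff from attack at Dawn: q·5 + (1−q)·3 = 2q + 3
  General Red's payoff from attack at Dusk: q·(-2) + (1−q)·5 = -7q + 5
  2q + 3 = -7q + 5  ⇒  9q = 2  ⇒  q = 2/9.
The value is General Red's expected payoff against this mix (using attack at Dawn): (2/9)·5 + (7/9)·3 = 31/9.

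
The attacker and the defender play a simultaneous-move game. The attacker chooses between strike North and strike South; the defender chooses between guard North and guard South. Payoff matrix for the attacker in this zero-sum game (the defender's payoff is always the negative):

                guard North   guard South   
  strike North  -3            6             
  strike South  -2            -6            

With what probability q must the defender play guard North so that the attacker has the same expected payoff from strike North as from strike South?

q = 12/13

In a mixed equilibrium the attacker is indifferent between strike North and strike South; this condition fixes q.
  the attacker's payoff from strike North: q·(-3) + (1−q)·6 = -9q + 6
  the attacker's payoff from strike South: q·(-2) + (1−q)·(-6) = 4q - 6
  -9q + 6 = 4q - 6  ⇒  -13q = -12  ⇒  q = 12/13.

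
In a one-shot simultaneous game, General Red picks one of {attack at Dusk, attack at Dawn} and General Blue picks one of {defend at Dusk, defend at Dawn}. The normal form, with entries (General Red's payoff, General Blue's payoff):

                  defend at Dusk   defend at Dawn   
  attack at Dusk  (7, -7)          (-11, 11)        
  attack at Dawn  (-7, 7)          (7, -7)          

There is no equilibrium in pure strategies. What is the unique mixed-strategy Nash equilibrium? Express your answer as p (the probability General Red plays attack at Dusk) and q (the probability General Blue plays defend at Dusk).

General Red's mix must leave General Blue indifferent between defend at Dusk and defend at Dawn.
  General Blue's expected payoff from defend at Dusk: p·(-7) + (1−p)·7 = -14p + 7
  General Blue's expected payoff from defend at Dawn: p·11 + (1−p)·(-7) = 18p - 7
  -14p + 7 = 18p - 7  ⇒  -32p = -14  ⇒  p = 7/16.
In a mixed equilibrium General Red is indifferent between attack at Dusk and attack at Dawn; this condition fixes q.
  General Red's payoff from attack at Dusk: q·7 + (1−q)·(-11) = 18q - 11
  General Red's payoff from attack at Dawn: q·(-7) + (1−q)·7 = -14q + 7
  18q - 11 = -14q + 7  ⇒  32q = 18  ⇒  q = 9/16.

p = 7/16, q = 9/16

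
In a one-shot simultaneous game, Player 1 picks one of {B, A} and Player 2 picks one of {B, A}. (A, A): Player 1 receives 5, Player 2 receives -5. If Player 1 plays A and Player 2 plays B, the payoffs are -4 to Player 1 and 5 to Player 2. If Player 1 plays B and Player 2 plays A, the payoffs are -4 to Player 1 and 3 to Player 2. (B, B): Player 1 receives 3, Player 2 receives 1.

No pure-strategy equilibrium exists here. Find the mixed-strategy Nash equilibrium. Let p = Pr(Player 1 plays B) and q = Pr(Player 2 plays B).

p = 5/6, q = 9/16

Player 1's mix must leave Player 2 indifferent between B and A.
  Player 2's payoff from B: p·1 + (1−p)·5 = -4p + 5
  Player 2's payoff from A: p·3 + (1−p)·(-5) = 8p - 5
  -4p + 5 = 8p - 5  ⇒  -12p = -10  ⇒  p = 5/6.
Player 1's indifference between B and A determines Player 2's mixing probability q:
  Player 1's payoff from B: q·3 + (1−q)·(-4) = 7q - 4
  Player 1's payoff from A: q·(-4) + (1−q)·5 = -9q + 5
  7q - 4 = -9q + 5  ⇒  16q = 9  ⇒  q = 9/16.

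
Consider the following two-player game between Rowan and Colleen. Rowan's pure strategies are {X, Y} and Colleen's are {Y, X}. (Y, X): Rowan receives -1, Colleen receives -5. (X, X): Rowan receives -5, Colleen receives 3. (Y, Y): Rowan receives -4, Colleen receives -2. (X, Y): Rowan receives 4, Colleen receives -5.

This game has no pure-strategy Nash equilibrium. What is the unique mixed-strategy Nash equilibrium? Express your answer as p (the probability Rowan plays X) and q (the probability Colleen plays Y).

p = 3/11, q = 1/3

For Colleen to be willing to mix, Colleen must be indifferent between Y and X, which pins down Rowan's mix.
  Colleen's payoff from Y: p·(-5) + (1−p)·(-2) = -3p - 2
  Colleen's payoff from X: p·3 + (1−p)·(-5) = 8p - 5
  -3p - 2 = 8p - 5  ⇒  -11p = -3  ⇒  p = 3/11.
In a mixed equilibrium Rowan is indifferent between X and Y; this condition fixes q.
  Rowan's expected payoff from X: q·4 + (1−q)·(-5) = 9q - 5
  Rowan's expected payoff from Y: q·(-4) + (1−q)·(-1) = -3q - 1
  9q - 5 = -3q - 1  ⇒  12q = 4  ⇒  q = 1/3.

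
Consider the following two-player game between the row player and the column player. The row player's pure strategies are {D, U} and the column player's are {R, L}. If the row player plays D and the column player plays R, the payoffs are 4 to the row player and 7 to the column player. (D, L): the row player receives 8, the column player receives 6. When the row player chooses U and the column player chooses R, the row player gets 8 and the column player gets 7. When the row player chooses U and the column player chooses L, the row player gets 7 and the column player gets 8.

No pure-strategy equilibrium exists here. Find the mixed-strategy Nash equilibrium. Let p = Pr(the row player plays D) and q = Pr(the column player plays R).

In a mixed equilibrium the column player is indifferent between R and L; this condition fixes p.
  the column player's expected payoff from R: p·7 + (1−p)·7 = 7
  the column player's expected payoff from L: p·6 + (1−p)·8 = -2p + 8
  7 = -2p + 8  ⇒  2p = 1  ⇒  p = 1/2.
The row player's indifference between D and U determines the column player's mixing probability q:
  the row player's expected payoff from D: q·4 + (1−q)·8 = -4q + 8
  the row player's expected payoff from U: q·8 + (1−q)·7 = q + 7
  -4q + 8 = q + 7  ⇒  -5q = -1  ⇒  q = 1/5.

p = 1/2, q = 1/5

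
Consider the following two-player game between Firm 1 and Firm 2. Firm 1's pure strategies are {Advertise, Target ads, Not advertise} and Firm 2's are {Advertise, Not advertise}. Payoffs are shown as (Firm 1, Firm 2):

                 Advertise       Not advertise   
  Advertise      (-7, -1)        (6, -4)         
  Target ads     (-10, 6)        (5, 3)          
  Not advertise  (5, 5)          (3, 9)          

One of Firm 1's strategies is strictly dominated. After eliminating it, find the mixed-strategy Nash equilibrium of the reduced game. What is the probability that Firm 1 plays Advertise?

p = 4/7

Firm 1's strategy Target ads is strictly dominated by Advertise: -7 > -10 and 6 > 5. Eliminate Target ads.
For Firm 2 to be willing to mix, Firm 2 must be indifferent between Advertise and Not advertise, which pins down Firm 1's mix.
  Firm 2's expected payoff from Advertise: p·(-1) + (1−p)·5 = -6p + 5
  Firm 2's expected payoff from Not advertise: p·(-4) + (1−p)·9 = -13p + 9
  -6p + 5 = -13p + 9  ⇒  7p = 4  ⇒  p = 4/7.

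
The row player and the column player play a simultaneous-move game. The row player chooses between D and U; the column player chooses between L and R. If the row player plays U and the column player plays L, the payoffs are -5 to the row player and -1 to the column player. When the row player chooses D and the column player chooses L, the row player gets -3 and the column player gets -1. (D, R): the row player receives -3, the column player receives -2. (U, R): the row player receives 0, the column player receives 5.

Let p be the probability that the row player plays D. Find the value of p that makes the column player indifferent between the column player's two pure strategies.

p = 6/7

For the column player to be willing to mix, the column player must be indifferent between L and R, which pins down the row player's mix.
  the column player's expected payoff from L: p·(-1) + (1−p)·(-1) = -1
  the column player's expected payoff from R: p·(-2) + (1−p)·5 = -7p + 5
  -1 = -7p + 5  ⇒  7p = 6  ⇒  p = 6/7.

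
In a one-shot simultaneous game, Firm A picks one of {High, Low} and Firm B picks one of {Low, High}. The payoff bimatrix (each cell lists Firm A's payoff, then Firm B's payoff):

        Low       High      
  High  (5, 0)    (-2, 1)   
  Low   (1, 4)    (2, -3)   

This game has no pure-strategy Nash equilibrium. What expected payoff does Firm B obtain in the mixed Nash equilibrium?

1/2

Set Firm B's expected payoff from Low equal to that from High:
  Firm B's payoff to Low: p·0 + (1−p)·4 = -4p + 4
  Firm B's payoff to High: p·1 + (1−p)·(-3) = 4p - 3
  -4p + 4 = 4p - 3  ⇒  -8p = -7  ⇒  p = 7/8.
At equilibrium Firm B is indifferent across columns, so Firm B's payoff equals the payoff from Low: (7/8)·0 + (1/8)·4 = 1/2.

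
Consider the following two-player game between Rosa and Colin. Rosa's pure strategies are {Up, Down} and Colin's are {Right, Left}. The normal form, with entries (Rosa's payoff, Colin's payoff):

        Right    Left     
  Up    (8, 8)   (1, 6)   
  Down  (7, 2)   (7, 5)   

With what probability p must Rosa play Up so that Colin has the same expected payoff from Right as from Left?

Colin's indifference between Right and Left determines Rosa's mixing probability p:
  Colin's expected payoff from Right: p·8 + (1−p)·2 = 6p + 2
  Colin's expected payoff from Left: p·6 + (1−p)·5 = p + 5
  6p + 2 = p + 5  ⇒  5p = 3  ⇒  p = 3/5.

p = 3/5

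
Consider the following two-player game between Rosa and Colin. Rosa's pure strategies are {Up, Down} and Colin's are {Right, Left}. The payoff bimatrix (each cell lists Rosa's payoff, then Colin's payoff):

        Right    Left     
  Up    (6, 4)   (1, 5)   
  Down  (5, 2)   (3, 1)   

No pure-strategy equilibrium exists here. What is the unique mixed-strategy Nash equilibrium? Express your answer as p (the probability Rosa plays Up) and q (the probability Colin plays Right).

Set Colin's expected payoff from Right equal to that from Left:
  Colin's payoff to Right: p·4 + (1−p)·2 = 2p + 2
  Colin's payoff to Left: p·5 + (1−p)·1 = 4p + 1
  2p + 2 = 4p + 1  ⇒  -2p = -1  ⇒  p = 1/2.
Rosa's indifference between Up and Down determines Colin's mixing probability q:
  Rosa's payoff to Up: q·6 + (1−q)·1 = 5q + 1
  Rosa's payoff to Down: q·5 + (1−q)·3 = 2q + 3
  5q + 1 = 2q + 3  ⇒  3q = 2  ⇒  q = 2/3.

p = 1/2, q = 2/3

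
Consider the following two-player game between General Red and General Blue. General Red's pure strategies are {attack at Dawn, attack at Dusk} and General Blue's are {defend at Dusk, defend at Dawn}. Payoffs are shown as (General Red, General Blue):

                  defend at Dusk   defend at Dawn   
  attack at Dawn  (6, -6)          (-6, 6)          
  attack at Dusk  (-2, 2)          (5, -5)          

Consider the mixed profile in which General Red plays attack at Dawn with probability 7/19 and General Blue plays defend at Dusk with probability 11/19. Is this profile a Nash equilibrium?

Check General Blue's indifference given General Red's mix p = 7/19:
  payoff from defend at Dusk = -18/19; payoff from defend at Dawn = -18/19 — equal.
Check General Red's indifference given General Blue's mix q = 11/19:
  payoff from attack at Dawn = 18/19; payoff from attack at Dusk = 18/19 — equal.
Both players are indifferent, so neither can profitably deviate.

Yes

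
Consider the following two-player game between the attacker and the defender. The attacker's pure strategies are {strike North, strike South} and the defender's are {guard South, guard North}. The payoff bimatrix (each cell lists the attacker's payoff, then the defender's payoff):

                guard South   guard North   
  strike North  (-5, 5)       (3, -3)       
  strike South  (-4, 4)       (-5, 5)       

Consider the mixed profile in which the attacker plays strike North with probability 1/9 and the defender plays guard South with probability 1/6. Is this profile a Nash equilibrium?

Given the defender's mix q = 1/6, the attacker's payoff from strike North is 5/3 but from strike South is -29/6. The attacker strictly prefers strike North, so the attacker would not mix.
So the proposed profile is not a Nash equilibrium.

No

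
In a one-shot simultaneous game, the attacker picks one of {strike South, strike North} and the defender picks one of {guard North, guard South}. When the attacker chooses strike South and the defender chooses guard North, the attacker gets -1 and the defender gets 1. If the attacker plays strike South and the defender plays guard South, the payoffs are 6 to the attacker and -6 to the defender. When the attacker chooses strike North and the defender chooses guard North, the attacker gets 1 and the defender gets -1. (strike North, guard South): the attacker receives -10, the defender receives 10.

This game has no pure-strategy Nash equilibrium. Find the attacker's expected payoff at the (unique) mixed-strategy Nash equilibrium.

Set the attacker's expected payoff from strike South equal to that from strike North:
  the attacker's payoff from strike South: q·(-1) + (1−q)·6 = -7q + 6
  the attacker's payoff from strike North: q·1 + (1−q)·(-10) = 11q - 10
  -7q + 6 = 11q - 10  ⇒  -18q = -16  ⇒  q = 8/9.
At equilibrium the attacker is indifferent across rows, so the attacker's payoff equals the payoff from strike South: (8/9)·(-1) + (1/9)·6 = -2/9.

-2/9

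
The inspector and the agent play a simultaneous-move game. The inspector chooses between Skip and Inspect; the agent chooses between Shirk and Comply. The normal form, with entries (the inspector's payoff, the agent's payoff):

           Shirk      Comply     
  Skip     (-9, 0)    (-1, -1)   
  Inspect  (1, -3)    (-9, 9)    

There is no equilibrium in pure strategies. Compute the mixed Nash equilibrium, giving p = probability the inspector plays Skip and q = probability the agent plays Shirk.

The agent's indifference between Shirk and Comply determines the inspector's mixing probability p:
  the agent's payoff to Shirk: p·0 + (1−p)·(-3) = 3p - 3
  the agent's payoff to Comply: p·(-1) + (1−p)·9 = -10p + 9
  3p - 3 = -10p + 9  ⇒  13p = 12  ⇒  p = 12/13.
Set the inspector's expected payoff from Skip equal to that from Inspect:
  the inspector's payoff from Skip: q·(-9) + (1−q)·(-1) = -8q - 1
  the inspector's payoff from Inspect: q·1 + (1−q)·(-9) = 10q - 9
  -8q - 1 = 10q - 9  ⇒  -18q = -8  ⇒  q = 4/9.

p = 12/13, q = 4/9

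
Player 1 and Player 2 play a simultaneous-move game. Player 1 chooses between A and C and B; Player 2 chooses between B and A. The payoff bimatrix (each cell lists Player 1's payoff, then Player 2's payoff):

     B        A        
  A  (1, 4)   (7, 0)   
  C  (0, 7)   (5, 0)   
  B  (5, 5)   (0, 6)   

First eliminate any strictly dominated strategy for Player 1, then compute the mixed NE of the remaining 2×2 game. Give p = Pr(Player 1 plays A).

p = 1/5

Player 1's strategy C is strictly dominated by A: 1 > 0 and 7 > 5. Eliminate C.
Player 1's mix must leave Player 2 indifferent between B and A.
  Player 2's expected payoff from B: p·4 + (1−p)·5 = -p + 5
  Player 2's expected payoff from A: p·0 + (1−p)·6 = -6p + 6
  -p + 5 = -6p + 6  ⇒  5p = 1  ⇒  p = 1/5.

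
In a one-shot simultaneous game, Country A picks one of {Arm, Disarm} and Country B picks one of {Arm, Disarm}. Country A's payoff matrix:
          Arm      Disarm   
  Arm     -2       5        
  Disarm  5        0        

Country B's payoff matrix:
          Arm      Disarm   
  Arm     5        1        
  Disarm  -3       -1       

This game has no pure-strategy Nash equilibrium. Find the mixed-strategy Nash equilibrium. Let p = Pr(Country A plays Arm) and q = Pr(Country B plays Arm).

p = 1/3, q = 5/12

For Country B to be willing to mix, Country B must be indifferent between Arm and Disarm, which pins down Country A's mix.
  Country B's payoff from Arm: p·5 + (1−p)·(-3) = 8p - 3
  Country B's payoff from Disarm: p·1 + (1−p)·(-1) = 2p - 1
  8p - 3 = 2p - 1  ⇒  6p = 2  ⇒  p = 1/3.
For Country A to be willing to mix, Country A must be indifferent between Arm and Disarm, which pins down Country B's mix.
  Country A's payoff from Arm: q·(-2) + (1−q)·5 = -7q + 5
  Country A's payoff from Disarm: q·5 + (1−q)·0 = 5q
  -7q + 5 = 5q  ⇒  -12q = -5  ⇒  q = 5/12.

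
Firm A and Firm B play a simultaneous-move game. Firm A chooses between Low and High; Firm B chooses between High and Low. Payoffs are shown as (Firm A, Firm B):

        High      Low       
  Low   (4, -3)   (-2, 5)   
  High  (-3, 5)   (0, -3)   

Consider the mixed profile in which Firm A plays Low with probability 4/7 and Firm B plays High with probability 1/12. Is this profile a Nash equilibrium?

Given Firm A's mix p = 4/7, Firm B's payoff from High is 3/7 but from Low is 11/7. Firm B strictly prefers Low, so Firm B would not mix.
So the proposed profile is not a Nash equilibrium.

No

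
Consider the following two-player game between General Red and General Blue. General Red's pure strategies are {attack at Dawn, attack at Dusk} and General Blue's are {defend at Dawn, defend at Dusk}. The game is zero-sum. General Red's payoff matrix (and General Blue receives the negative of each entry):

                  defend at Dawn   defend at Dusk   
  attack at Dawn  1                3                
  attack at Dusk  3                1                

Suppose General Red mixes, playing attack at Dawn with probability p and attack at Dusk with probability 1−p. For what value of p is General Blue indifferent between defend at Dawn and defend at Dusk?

General Red's mix must leave General Blue indifferent between defend at Dawn and defend at Dusk.
  General Blue's payoff from defend at Dawn: p·(-1) + (1−p)·(-3) = 2p - 3
  General Blue's payoff from defend at Dusk: p·(-3) + (1−p)·(-1) = -2p - 1
  2p - 3 = -2p - 1  ⇒  4p = 2  ⇒  p = 1/2.

p = 1/2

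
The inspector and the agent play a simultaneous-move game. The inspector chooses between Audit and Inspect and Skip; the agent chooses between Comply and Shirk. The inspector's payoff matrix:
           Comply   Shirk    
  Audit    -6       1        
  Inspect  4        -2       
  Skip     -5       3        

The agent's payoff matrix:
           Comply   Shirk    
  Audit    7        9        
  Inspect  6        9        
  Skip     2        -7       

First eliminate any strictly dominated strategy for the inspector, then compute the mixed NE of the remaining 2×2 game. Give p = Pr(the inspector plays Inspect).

The inspector's strategy Audit is strictly dominated by Skip: -5 > -6 and 3 > 1. Eliminate Audit.
For the agent to be willing to mix, the agent must be indifferent between Comply and Shirk, which pins down the inspector's mix.
  the agent's expected payoff from Comply: p·6 + (1−p)·2 = 4p + 2
  the agent's expected payoff from Shirk: p·9 + (1−p)·(-7) = 16p - 7
  4p + 2 = 16p - 7  ⇒  -12p = -9  ⇒  p = 3/4.

p = 3/4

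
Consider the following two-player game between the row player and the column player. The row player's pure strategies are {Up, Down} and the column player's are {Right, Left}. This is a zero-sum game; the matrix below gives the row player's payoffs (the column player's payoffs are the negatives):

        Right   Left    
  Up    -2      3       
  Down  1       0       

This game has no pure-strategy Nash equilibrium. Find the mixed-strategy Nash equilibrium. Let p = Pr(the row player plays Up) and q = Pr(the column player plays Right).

In a mixed equilibrium the column player is indifferent between Right and Left; this condition fixes p.
  the column player's payoff from Right: p·2 + (1−p)·(-1) = 3p - 1
  the column player's payoff from Left: p·(-3) + (1−p)·0 = -3p
  3p - 1 = -3p  ⇒  6p = 1  ⇒  p = 1/6.
For the row player to be willing to mix, the row player must be indifferent between Up and Down, which pins down the column player's mix.
  the row player's expected payoff from Up: q·(-2) + (1−q)·3 = -5q + 3
  the row player's expected payoff from Down: q·1 + (1−q)·0 = q
  -5q + 3 = q  ⇒  -6q = -3  ⇒  q = 1/2.

p = 1/6, q = 1/2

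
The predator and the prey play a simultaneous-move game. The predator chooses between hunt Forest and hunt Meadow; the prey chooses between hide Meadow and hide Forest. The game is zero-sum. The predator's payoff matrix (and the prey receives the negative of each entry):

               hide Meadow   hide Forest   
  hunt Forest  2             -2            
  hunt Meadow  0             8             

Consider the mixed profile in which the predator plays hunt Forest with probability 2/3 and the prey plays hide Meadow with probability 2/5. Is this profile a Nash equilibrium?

Given the prey's mix q = 2/5, the predator's payoff from hunt Forest is -2/5 but from hunt Meadow is 24/5. The predator strictly prefers hunt Meadow, so the predator would not mix.
So the proposed profile is not a Nash equilibrium.

No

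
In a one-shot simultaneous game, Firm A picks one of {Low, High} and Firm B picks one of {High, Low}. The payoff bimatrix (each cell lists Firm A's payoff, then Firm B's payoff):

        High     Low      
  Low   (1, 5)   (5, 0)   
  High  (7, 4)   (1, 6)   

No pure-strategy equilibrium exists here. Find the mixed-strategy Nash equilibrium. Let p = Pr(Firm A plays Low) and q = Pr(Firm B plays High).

p = 2/7, q = 2/5

For Firm B to be willing to mix, Firm B must be indifferent between High and Low, which pins down Firm A's mix.
  Firm B's payoff from High: p·5 + (1−p)·4 = p + 4
  Firm B's payoff from Low: p·0 + (1−p)·6 = -6p + 6
  p + 4 = -6p + 6  ⇒  7p = 2  ⇒  p = 2/7.
Firm B's mix must leave Firm A indifferent between Low and High.
  Firm A's expected payoff from Low: q·1 + (1−q)·5 = -4q + 5
  Firm A's expected payoff from High: q·7 + (1−q)·1 = 6q + 1
  -4q + 5 = 6q + 1  ⇒  -10q = -4  ⇒  q = 2/5.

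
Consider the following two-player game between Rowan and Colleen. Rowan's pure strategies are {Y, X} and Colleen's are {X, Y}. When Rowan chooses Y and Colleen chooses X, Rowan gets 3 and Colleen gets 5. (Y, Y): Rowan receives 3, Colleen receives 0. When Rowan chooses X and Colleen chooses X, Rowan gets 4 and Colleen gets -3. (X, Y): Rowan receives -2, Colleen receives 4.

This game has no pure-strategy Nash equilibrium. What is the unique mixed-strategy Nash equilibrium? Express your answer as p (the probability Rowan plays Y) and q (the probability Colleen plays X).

p = 7/12, q = 5/6

Set Colleen's expected payoff from X equal to that from Y:
  Colleen's payoff to X: p·5 + (1−p)·(-3) = 8p - 3
  Colleen's payoff to Y: p·0 + (1−p)·4 = -4p + 4
  8p - 3 = -4p + 4  ⇒  12p = 7  ⇒  p = 7/12.
In a mixed equilibrium Rowan is indifferent between Y and X; this condition fixes q.
  Rowan's payoff to Y: q·3 + (1−q)·3 = 3
  Rowan's payoff to X: q·4 + (1−q)·(-2) = 6q - 2
  3 = 6q - 2  ⇒  -6q = -5  ⇒  q = 5/6.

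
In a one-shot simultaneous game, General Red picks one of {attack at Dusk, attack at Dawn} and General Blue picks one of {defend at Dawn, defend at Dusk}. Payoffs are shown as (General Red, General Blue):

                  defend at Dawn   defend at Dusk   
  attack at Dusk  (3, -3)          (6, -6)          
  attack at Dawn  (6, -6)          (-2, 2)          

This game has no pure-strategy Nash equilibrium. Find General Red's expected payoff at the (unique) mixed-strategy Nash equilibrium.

42/11

General Blue's mix must leave General Red indifferent between attack at Dusk and attack at Dawn.
  General Red's payoff from attack at Dusk: q·3 + (1−q)·6 = -3q + 6
  General Red's payoff from attack at Dawn: q·6 + (1−q)·(-2) = 8q - 2
  -3q + 6 = 8q - 2  ⇒  -11q = -8  ⇒  q = 8/11.
At equilibrium General Red is indifferent across rows, so General Red's payoff equals the payoff from attack at Dusk: (8/11)·3 + (3/11)·6 = 42/11.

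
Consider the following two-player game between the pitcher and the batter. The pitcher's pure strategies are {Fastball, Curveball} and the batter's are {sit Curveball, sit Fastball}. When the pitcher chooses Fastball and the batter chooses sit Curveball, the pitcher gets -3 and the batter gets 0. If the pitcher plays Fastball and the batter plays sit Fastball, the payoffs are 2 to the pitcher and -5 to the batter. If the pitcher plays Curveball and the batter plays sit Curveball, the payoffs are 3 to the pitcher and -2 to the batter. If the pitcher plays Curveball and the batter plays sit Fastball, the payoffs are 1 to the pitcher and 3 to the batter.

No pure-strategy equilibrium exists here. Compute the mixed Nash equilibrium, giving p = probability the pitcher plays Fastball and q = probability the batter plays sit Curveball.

For the batter to be willing to mix, the batter must be indifferent between sit Curveball and sit Fastball, which pins down the pitcher's mix.
  the batter's expected payoff from sit Curveball: p·0 + (1−p)·(-2) = 2p - 2
  the batter's expected payoff from sit Fastball: p·(-5) + (1−p)·3 = -8p + 3
  2p - 2 = -8p + 3  ⇒  10p = 5  ⇒  p = 1/2.
The batter's mix must leave the pitcher indifferent between Fastball and Curveball.
  the pitcher's expected payoff from Fastball: q·(-3) + (1−q)·2 = -5q + 2
  the pitcher's expected payoff from Curveball: q·3 + (1−q)·1 = 2q + 1
  -5q + 2 = 2q + 1  ⇒  -7q = -1  ⇒  q = 1/7.

p = 1/2, q = 1/7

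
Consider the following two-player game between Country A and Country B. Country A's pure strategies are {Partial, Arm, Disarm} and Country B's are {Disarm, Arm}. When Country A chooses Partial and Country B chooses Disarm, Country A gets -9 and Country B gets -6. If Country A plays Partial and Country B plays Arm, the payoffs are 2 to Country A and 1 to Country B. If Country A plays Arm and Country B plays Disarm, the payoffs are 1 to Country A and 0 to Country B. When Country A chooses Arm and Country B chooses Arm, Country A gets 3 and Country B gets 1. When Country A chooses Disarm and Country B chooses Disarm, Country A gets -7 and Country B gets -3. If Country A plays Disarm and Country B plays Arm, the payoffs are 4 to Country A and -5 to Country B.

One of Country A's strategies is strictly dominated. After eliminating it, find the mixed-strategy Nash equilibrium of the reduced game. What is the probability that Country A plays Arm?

Country A's strategy Partial is strictly dominated by Disarm: -7 > -9 and 4 > 2. Eliminate Partial.
Country A's mix must leave Country B indifferent between Disarm and Arm.
  Country B's expected payoff from Disarm: p·0 + (1−p)·(-3) = 3p - 3
  Country B's expected payoff from Arm: p·1 + (1−p)·(-5) = 6p - 5
  3p - 3 = 6p - 5  ⇒  -3p = -2  ⇒  p = 2/3.

p = 2/3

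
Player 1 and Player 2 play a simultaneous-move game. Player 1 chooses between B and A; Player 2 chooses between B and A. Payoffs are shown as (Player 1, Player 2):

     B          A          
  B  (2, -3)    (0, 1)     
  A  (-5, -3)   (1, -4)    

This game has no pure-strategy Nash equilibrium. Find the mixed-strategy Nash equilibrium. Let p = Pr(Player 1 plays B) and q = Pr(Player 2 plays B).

Player 1's mix must leave Player 2 indifferent between B and A.
  Player 2's expected payoff from B: p·(-3) + (1−p)·(-3) = -3
  Player 2's expected payoff from A: p·1 + (1−p)·(-4) = 5p - 4
  -3 = 5p - 4  ⇒  -5p = -1  ⇒  p = 1/5.
Player 1's indifference between B and A determines Player 2's mixing probability q:
  Player 1's expected payoff from B: q·2 + (1−q)·0 = 2q
  Player 1's expected payoff from A: q·(-5) + (1−q)·1 = -6q + 1
  2q = -6q + 1  ⇒  8q = 1  ⇒  q = 1/8.

p = 1/5, q = 1/8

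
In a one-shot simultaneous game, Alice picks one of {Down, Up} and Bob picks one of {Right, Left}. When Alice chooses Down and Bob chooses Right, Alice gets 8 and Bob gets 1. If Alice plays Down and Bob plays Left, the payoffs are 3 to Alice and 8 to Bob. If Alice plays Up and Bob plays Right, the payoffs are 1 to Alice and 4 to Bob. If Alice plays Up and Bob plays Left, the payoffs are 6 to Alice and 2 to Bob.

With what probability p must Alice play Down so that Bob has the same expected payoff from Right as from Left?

p = 2/9

Set Bob's expected payoff from Right equal to that from Left:
  Bob's expected payoff from Right: p·1 + (1−p)·4 = -3p + 4
  Bob's expected payoff from Left: p·8 + (1−p)·2 = 6p + 2
  -3p + 4 = 6p + 2  ⇒  -9p = -2  ⇒  p = 2/9.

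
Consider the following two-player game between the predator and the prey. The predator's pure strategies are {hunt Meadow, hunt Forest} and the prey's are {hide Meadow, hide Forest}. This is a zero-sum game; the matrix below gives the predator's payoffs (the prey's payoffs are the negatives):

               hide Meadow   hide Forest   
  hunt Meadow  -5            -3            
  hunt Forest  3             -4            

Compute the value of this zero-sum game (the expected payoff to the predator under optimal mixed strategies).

The prey's mix must leave the predator indifferent between hunt Meadow and hunt Forest.
  the predator's payoff to hunt Meadow: q·(-5) + (1−q)·(-3) = -2q - 3
  the predator's payoff to hunt Forest: q·3 + (1−q)·(-4) = 7q - 4
  -2q - 3 = 7q - 4  ⇒  -9q = -1  ⇒  q = 1/9.
The value is the predator's expected payoff against this mix (using hunt Meadow): (1/9)·(-5) + (8/9)·(-3) = -29/9.

v = -29/9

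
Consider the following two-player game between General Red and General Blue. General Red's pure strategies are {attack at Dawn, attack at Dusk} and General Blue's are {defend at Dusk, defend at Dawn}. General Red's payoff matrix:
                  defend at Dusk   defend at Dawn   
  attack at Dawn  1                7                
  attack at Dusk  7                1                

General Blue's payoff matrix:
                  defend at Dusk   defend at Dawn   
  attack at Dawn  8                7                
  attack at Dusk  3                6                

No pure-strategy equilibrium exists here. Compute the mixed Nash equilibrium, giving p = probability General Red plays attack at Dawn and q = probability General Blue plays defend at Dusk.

In a mixed equilibrium General Blue is indifferent between defend at Dusk and defend at Dawn; this condition fixes p.
  General Blue's expected payoff from defend at Dusk: p·8 + (1−p)·3 = 5p + 3
  General Blue's expected payoff from defend at Dawn: p·7 + (1−p)·6 = p + 6
  5p + 3 = p + 6  ⇒  4p = 3  ⇒  p = 3/4.
General Red's indifference between attack at Dawn and attack at Dusk determines General Blue's mixing probability q:
  General Red's payoff to attack at Dawn: q·1 + (1−q)·7 = -6q + 7
  General Red's payoff to attack at Dusk: q·7 + (1−q)·1 = 6q + 1
  -6q + 7 = 6q + 1  ⇒  -12q = -6  ⇒  q = 1/2.

p = 3/4, q = 1/2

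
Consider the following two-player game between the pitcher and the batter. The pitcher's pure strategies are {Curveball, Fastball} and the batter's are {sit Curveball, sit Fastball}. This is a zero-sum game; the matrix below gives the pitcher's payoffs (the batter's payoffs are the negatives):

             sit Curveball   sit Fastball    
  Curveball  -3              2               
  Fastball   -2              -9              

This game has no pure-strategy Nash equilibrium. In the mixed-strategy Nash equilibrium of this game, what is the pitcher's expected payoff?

For the pitcher to be willing to mix, the pitcher must be indifferent between Curveball and Fastball, which pins down the batter's mix.
  the pitcher's expected payoff from Curveball: q·(-3) + (1−q)·2 = -5q + 2
  the pitcher's expected payoff from Fastball: q·(-2) + (1−q)·(-9) = 7q - 9
  -5q + 2 = 7q - 9  ⇒  -12q = -11  ⇒  q = 11/12.
At equilibrium the pitcher is indifferent across rows, so the pitcher's payoff equals the payoff from Curveball: (11/12)·(-3) + (1/12)·2 = -31/12.

-31/12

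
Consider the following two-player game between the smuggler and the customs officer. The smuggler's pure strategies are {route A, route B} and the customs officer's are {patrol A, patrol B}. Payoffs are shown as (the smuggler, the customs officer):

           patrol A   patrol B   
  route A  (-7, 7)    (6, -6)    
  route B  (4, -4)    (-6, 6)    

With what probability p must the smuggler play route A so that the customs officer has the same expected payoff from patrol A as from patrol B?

In a mixed equilibrium the customs officer is indifferent between patrol A and patrol B; this condition fixes p.
  the customs officer's payoff from patrol A: p·7 + (1−p)·(-4) = 11p - 4
  the customs officer's payoff from patrol B: p·(-6) + (1−p)·6 = -12p + 6
  11p - 4 = -12p + 6  ⇒  23p = 10  ⇒  p = 10/23.

p = 10/23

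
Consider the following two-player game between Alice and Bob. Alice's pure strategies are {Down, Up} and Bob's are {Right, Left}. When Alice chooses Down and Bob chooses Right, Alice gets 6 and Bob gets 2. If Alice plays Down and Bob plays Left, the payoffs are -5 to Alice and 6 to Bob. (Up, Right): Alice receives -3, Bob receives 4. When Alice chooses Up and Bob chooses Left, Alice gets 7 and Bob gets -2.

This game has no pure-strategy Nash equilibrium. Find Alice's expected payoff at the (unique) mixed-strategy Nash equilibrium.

9/7

Alice's indifference between Down and Up determines Bob's mixing probability q:
  Alice's expected payoff from Down: q·6 + (1−q)·(-5) = 11q - 5
  Alice's expected payoff from Up: q·(-3) + (1−q)·7 = -10q + 7
  11q - 5 = -10q + 7  ⇒  21q = 12  ⇒  q = 4/7.
At equilibrium Alice is indifferent across rows, so Alice's payoff equals the payoff from Down: (4/7)·6 + (3/7)·(-5) = 9/7.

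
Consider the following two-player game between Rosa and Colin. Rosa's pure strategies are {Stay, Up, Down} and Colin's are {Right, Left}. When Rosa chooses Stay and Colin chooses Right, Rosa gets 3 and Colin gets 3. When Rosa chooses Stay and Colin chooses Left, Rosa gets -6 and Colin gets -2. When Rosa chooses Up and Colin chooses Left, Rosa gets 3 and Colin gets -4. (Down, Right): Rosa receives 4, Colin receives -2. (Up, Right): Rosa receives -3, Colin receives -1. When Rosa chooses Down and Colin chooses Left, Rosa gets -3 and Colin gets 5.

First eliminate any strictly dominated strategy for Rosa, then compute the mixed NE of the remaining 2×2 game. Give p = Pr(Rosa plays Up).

Rosa's strategy Stay is strictly dominated by Down: 4 > 3 and -3 > -6. Eliminate Stay.
For Colin to be willing to mix, Colin must be indifferent between Right and Left, which pins down Rosa's mix.
  Colin's payoff from Right: p·(-1) + (1−p)·(-2) = p - 2
  Colin's payoff from Left: p·(-4) + (1−p)·5 = -9p + 5
  p - 2 = -9p + 5  ⇒  10p = 7  ⇒  p = 7/10.

p = 7/10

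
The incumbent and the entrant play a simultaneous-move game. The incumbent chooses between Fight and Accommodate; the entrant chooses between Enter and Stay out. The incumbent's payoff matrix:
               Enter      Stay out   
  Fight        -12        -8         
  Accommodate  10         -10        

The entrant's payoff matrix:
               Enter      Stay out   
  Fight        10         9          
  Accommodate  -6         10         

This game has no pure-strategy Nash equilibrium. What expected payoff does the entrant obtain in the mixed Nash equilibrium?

In a mixed equilibrium the entrant is indifferent between Enter and Stay out; this condition fixes p.
  the entrant's payoff from Enter: p·10 + (1−p)·(-6) = 16p - 6
  the entrant's payoff from Stay out: p·9 + (1−p)·10 = -p + 10
  16p - 6 = -p + 10  ⇒  17p = 16  ⇒  p = 16/17.
At equilibrium the entrant is indifferent across columns, so the entrant's payoff equals the payoff from Enter: (16/17)·10 + (1/17)·(-6) = 154/17.

154/17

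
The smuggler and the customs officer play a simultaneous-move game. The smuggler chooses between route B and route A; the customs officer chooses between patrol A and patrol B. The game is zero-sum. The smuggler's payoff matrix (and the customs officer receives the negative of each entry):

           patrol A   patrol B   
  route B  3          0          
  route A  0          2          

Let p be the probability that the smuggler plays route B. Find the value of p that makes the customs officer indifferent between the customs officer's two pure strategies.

The customs officer's indifference between patrol A and patrol B determines the smuggler's mixing probability p:
  the customs officer's expected payoff from patrol A: p·(-3) + (1−p)·0 = -3p
  the customs officer's expected payoff from patrol B: p·0 + (1−p)·(-2) = 2p - 2
  -3p = 2p - 2  ⇒  -5p = -2  ⇒  p = 2/5.

p = 2/5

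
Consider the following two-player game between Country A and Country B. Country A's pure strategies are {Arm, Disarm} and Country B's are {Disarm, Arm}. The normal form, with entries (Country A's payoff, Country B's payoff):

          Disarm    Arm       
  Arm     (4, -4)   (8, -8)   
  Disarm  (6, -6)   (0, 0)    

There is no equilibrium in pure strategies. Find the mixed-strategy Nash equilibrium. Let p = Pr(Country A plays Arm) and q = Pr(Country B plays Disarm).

p = 3/5, q = 4/5

Country A's mix must leave Country B indifferent between Disarm and Arm.
  Country B's payoff to Disarm: p·(-4) + (1−p)·(-6) = 2p - 6
  Country B's payoff to Arm: p·(-8) + (1−p)·0 = -8p
  2p - 6 = -8p  ⇒  10p = 6  ⇒  p = 3/5.
In a mixed equilibrium Country A is indifferent between Arm and Disarm; this condition fixes q.
  Country A's payoff from Arm: q·4 + (1−q)·8 = -4q + 8
  Country A's payoff from Disarm: q·6 + (1−q)·0 = 6q
  -4q + 8 = 6q  ⇒  -10q = -8  ⇒  q = 4/5.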